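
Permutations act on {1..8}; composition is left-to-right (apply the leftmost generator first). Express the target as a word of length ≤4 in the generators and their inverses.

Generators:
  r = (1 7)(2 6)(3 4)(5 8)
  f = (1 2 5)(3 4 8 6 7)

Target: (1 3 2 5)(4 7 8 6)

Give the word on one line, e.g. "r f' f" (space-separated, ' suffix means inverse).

  after r: (1 7)(2 6)(3 4)(5 8)
  after f: (1 3 8)(2 7)(5 6)
  after r': (1 4 3 5 2)(6 8 7)
  after f': (1 3 2 5)(4 7 8 6)

r f r' f'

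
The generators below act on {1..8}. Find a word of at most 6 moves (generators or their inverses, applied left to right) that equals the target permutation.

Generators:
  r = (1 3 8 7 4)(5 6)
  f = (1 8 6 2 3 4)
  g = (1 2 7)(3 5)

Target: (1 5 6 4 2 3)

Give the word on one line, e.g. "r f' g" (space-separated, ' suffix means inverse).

  after f': (1 4 3 2 6 8)
  after r': (1 7 8 4)(2 5 6 3)
  after r': (1 8 7 3 2 6)
  after r': (1 3 2 5 6 4 7)
  after g': (1 5 6 4 2 3)

f' r' r' r' g'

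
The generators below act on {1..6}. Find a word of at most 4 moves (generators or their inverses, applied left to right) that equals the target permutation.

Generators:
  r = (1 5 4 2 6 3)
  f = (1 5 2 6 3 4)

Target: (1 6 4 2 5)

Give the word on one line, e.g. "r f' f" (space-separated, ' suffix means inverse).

  after f: (1 5 2 6 3 4)
  after r': (3 5 4)
  after r': (1 3)(2 4 6)
  after r': (1 6 4 2 5)

f r' r' r'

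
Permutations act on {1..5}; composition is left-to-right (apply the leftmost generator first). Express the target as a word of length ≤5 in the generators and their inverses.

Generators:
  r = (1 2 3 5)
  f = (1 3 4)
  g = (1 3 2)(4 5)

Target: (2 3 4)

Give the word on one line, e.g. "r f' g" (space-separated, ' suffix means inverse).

r f f g

  after r: (1 2 3 5)
  after f: (1 2 4)(3 5)
  after f: (1 2)(3 5 4)
  after g: (2 3 4)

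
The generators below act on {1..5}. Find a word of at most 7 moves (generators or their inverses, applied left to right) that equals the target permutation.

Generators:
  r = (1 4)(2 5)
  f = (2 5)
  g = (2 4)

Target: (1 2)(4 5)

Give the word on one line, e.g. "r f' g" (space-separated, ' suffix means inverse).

  after g': (2 4)
  after r: (1 4 5 2)
  after g: (1 2)(4 5)
  after g: (1 4 5 2)
  after g: (1 2)(4 5)

g' r g g g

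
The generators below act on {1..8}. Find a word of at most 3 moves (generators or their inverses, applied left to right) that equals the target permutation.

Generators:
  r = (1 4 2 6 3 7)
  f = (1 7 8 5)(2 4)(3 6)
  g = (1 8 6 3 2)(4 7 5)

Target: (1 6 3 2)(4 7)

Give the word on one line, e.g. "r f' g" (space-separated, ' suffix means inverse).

  after f': (1 5 8 7)(2 4)(3 6)
  after f': (1 8)(5 7)
  after g: (1 6 3 2)(4 7)

f' f' g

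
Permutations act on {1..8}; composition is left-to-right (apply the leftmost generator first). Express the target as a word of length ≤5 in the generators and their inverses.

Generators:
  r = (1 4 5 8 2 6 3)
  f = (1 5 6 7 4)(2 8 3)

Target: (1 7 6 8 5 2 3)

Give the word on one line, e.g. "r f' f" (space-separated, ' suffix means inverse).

  after f': (1 4 7 6 5)(2 3 8)
  after f': (1 7 5 4 6)(2 8 3)
  after r: (1 7 8)(3 6 4)
  after r: (1 7 2 6 5 8 4)
  after r: (1 7 6 8 5 2 3)

f' f' r r r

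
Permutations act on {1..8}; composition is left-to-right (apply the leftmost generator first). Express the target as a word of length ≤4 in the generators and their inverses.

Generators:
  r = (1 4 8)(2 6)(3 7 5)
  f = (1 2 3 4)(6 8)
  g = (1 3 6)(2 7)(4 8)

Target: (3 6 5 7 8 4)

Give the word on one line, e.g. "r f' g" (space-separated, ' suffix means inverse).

g' r' f'

  after g': (1 6 3)(2 7)(4 8)
  after r': (1 2 3 8)(5 7 6)
  after f': (3 6 5 7 8 4)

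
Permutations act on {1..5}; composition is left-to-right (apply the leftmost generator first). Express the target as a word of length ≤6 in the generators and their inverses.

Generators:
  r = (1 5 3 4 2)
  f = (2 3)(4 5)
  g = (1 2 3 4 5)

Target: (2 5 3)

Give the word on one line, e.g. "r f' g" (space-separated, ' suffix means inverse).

  after r': (1 2 4 3 5)
  after r': (1 4 5 2 3)
  after g': (1 3 5)
  after g': (1 2)(3 4)
  after r: (2 5 3)

r' r' g' g' r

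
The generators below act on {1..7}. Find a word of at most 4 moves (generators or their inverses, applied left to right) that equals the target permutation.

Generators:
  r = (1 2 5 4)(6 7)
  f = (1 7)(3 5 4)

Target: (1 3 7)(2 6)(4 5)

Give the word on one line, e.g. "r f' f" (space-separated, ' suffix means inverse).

  after r': (1 4 5 2)(6 7)
  after f': (1 5 2 7 6)(3 4)
  after r: (1 4 3)(2 6)
  after f: (1 3 7)(2 6)(4 5)

r' f' r f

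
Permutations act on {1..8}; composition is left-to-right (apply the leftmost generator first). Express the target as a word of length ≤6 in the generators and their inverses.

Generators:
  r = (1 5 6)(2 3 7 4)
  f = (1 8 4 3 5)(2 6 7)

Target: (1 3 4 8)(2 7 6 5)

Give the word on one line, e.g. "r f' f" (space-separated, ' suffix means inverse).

  after r: (1 5 6)(2 3 7 4)
  after r: (1 6 5)(2 7)(3 4)
  after r: (2 4 7 3)
  after r: (1 5 6)
  after f': (1 3 4 8)(2 7 6 5)

r r r r f'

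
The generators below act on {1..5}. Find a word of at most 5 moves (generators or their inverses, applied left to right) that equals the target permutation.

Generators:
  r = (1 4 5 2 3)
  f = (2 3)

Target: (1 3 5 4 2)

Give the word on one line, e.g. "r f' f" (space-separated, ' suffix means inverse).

r f r r f

  after r: (1 4 5 2 3)
  after f: (1 4 5 3)
  after r: (1 5)(2 3 4)
  after r: (1 2)(3 5 4)
  after f: (1 3 5 4 2)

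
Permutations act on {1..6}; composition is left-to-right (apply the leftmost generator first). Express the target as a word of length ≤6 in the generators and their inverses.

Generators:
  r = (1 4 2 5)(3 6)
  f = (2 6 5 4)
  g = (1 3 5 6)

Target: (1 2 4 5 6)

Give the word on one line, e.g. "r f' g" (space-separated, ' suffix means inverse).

  after g: (1 3 5 6)
  after g: (1 5)(3 6)
  after f: (1 4 2 6 3 5)
  after g: (1 4 2)(3 6 5)
  after r: (1 2 4 5 6)

g g f g r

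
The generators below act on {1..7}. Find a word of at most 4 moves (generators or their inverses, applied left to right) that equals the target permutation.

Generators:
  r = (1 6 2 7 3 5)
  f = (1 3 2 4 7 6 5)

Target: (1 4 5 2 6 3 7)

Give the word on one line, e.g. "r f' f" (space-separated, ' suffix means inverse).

f' f' f' f'

  after f': (1 5 6 7 4 2 3)
  after f': (1 6 4 3 5 7 2)
  after f': (1 7 3 6 2 5 4)
  after f': (1 4 5 2 6 3 7)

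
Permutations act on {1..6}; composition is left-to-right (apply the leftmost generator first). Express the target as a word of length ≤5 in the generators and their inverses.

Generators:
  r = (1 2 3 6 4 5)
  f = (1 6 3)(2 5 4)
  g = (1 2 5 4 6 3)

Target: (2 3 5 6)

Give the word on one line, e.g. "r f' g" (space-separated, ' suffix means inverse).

  after f': (1 3 6)(2 4 5)
  after r: (1 6 2 5 3 4)
  after g': (1 4 3 5 6)
  after r': (1 6 5 3 4 2)
  after f': (2 3 5 6)

f' r g' r' f'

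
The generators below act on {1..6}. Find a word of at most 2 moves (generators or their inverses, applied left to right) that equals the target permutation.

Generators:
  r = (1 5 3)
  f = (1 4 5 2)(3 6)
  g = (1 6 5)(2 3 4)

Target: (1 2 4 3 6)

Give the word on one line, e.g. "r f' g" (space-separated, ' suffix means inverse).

r' g'

  after r': (1 3 5)
  after g': (1 2 4 3 6)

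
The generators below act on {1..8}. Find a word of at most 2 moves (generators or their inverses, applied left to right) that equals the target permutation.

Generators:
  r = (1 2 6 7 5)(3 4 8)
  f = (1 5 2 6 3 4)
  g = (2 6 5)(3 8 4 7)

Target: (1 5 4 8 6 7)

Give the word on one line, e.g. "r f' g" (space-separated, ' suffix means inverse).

r f'

  after r: (1 2 6 7 5)(3 4 8)
  after f': (1 5 4 8 6 7)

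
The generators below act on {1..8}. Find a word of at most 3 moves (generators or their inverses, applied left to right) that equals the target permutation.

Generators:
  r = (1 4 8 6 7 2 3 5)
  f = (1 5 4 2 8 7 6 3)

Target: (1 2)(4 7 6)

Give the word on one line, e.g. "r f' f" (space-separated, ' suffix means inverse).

  after r: (1 4 8 6 7 2 3 5)
  after r: (1 8 7 3)(2 5 4 6)
  after f': (1 2)(4 7 6)

r r f'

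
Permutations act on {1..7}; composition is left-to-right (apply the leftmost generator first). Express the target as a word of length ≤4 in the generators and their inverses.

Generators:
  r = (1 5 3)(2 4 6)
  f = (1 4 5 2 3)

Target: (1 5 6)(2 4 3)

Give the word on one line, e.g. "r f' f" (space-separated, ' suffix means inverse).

f' r f f

  after f': (1 3 2 5 4)
  after r: (2 3 4 5 6)
  after f: (1 4 2)(3 5 6)
  after f: (1 5 6)(2 4 3)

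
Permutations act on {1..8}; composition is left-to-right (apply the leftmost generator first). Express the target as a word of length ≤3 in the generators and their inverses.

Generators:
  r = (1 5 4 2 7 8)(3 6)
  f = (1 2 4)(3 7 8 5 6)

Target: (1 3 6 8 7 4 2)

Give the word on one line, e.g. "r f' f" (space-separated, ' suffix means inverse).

r f r

  after r: (1 5 4 2 7 8)(3 6)
  after f: (1 6 7 5)(2 8)
  after r: (1 3 6 8 7 4 2)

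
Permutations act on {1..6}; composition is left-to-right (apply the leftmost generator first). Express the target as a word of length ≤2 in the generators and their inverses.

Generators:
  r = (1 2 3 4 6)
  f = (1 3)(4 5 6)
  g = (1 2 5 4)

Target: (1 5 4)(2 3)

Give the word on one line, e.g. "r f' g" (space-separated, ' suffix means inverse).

  after r': (1 6 4 3 2)
  after f': (1 5 4)(2 3)

r' f'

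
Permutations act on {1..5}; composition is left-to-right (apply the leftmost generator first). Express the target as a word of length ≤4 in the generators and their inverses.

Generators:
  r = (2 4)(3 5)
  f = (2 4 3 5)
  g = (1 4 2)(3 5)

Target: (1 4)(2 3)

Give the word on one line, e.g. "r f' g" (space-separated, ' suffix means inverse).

  after f': (2 5 3 4)
  after g: (1 4)(2 3)

f' g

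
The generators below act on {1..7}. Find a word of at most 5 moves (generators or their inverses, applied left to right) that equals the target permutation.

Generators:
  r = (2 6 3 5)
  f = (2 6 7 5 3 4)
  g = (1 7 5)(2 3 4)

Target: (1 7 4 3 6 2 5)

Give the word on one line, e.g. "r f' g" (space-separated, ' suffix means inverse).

  after g: (1 7 5)(2 3 4)
  after f: (1 5)(2 4 6 7 3)
  after r': (1 3 5)(2 4)(6 7)
  after f': (1 5)(2 3 7)
  after f': (1 7 4 3 6 2 5)

g f r' f' f'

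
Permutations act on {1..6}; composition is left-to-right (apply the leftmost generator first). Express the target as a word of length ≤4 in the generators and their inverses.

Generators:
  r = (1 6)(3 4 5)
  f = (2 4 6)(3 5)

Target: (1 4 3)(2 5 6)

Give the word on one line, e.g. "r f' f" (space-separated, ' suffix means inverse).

  after r: (1 6)(3 4 5)
  after f: (1 2 4 3 6)
  after r': (1 2 3)(4 5)
  after f: (1 4 3)(2 5 6)

r f r' f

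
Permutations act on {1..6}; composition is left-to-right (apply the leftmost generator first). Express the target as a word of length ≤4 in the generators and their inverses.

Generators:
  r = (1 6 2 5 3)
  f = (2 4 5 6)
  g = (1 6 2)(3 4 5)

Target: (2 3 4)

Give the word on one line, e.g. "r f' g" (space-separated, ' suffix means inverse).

g r'

  after g: (1 6 2)(3 4 5)
  after r': (2 3 4)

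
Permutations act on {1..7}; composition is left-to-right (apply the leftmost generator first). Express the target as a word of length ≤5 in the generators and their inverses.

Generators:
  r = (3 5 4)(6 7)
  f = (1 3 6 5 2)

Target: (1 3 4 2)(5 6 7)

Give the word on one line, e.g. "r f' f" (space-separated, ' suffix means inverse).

  after r': (3 4 5)(6 7)
  after f': (1 2 5)(3 4 6 7)
  after f': (1 5 2 6 7)(3 4)
  after f': (1 6 7 2 3 4)
  after f': (1 3 4 2)(5 6 7)

r' f' f' f' f'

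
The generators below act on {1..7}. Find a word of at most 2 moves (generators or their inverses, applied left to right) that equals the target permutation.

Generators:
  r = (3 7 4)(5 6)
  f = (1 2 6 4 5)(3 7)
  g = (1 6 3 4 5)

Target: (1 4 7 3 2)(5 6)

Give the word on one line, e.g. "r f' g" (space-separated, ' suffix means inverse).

g' f'

  after g': (1 5 4 3 6)
  after f': (1 4 7 3 2)(5 6)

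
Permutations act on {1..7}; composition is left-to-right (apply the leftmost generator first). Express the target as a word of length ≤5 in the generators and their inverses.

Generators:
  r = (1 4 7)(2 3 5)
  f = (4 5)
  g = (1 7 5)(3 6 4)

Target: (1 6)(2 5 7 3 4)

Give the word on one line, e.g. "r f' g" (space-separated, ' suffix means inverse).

g' f' g' r'

  after g': (1 5 7)(3 4 6)
  after f': (1 4 6 3 5 7)
  after g': (1 6 4 3 7 5)
  after r': (1 6)(2 5 7 3 4)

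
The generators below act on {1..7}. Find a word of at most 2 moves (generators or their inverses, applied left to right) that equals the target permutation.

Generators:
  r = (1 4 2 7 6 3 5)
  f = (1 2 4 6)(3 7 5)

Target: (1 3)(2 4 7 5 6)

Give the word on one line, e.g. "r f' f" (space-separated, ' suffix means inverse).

  after f': (1 6 4 2)(3 5 7)
  after r: (1 3)(2 4 7 5 6)

f' r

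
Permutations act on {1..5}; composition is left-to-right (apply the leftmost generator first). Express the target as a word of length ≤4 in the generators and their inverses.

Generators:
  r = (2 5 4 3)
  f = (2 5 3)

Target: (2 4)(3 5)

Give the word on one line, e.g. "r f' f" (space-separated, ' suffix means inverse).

r r

  after r: (2 5 4 3)
  after r: (2 4)(3 5)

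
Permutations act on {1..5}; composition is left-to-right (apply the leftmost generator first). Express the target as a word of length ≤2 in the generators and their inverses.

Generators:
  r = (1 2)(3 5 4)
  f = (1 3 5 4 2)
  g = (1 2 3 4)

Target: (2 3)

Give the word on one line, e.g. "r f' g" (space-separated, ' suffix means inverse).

  after r': (1 2)(3 4 5)
  after f: (2 3)

r' f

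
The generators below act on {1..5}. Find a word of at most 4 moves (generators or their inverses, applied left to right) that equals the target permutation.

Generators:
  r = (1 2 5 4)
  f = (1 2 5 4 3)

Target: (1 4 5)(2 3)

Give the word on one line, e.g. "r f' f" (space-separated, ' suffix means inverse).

r f f

  after r: (1 2 5 4)
  after f: (1 5 3)(2 4)
  after f: (1 4 5)(2 3)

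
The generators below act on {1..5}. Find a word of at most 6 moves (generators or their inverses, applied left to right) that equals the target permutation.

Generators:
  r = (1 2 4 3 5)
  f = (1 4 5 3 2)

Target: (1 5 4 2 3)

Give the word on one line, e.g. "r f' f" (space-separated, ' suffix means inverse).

f' r' f f

  after f': (1 2 3 5 4)
  after r': (2 4 5)
  after f: (1 4 3 2 5)
  after f: (1 5 4 2 3)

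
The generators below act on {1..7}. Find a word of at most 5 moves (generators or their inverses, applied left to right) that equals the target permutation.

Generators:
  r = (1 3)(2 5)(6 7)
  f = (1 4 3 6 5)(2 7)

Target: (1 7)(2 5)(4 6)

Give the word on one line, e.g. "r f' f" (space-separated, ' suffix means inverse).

f' r f

  after f': (1 5 6 3 4)(2 7)
  after r: (1 2 6)(3 4)(5 7)
  after f: (1 7)(2 5)(4 6)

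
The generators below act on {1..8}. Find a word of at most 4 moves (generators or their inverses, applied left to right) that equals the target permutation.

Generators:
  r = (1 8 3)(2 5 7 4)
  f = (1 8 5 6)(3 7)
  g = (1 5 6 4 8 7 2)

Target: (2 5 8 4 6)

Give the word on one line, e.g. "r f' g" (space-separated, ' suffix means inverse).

  after r': (1 3 8)(2 4 7 5)
  after g': (1 3 4 8 2 6 5 7)
  after r': (1 8 4)(2 6)(3 7)
  after f': (2 5 8 4 6)

r' g' r' f'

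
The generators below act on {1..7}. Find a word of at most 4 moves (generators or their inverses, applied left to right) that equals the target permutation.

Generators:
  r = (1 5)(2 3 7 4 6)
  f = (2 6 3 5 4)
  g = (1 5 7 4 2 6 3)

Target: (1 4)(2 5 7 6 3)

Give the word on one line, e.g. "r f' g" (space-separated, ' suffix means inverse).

  after r: (1 5)(2 3 7 4 6)
  after g: (1 7 2)(3 4)
  after g: (1 4)(2 5 7 6 3)

r g g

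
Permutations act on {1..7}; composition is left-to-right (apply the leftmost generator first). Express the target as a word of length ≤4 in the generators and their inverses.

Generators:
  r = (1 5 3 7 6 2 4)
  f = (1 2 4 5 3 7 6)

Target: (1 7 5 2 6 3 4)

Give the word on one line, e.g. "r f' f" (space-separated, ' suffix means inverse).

f' f'

  after f': (1 6 7 3 5 4 2)
  after f': (1 7 5 2 6 3 4)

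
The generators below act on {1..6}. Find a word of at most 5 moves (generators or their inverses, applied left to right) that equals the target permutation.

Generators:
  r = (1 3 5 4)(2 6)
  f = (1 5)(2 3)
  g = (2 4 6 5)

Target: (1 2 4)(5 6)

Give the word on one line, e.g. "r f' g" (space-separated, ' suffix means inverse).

  after r': (1 4 5 3)(2 6)
  after g: (1 6 4 2 5 3)
  after f': (1 6 4 3 5 2)
  after r': (1 2 4)(5 6)

r' g f' r'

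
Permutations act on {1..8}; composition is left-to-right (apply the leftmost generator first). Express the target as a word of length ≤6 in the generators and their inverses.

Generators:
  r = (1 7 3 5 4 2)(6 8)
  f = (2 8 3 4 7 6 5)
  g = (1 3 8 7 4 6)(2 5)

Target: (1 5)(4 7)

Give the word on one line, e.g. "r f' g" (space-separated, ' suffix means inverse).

f' f' r' f'

  after f': (2 5 6 7 4 3 8)
  after f': (2 6 4 8 5 7 3)
  after r': (1 2 8 3 4 6 5)
  after f': (1 5)(4 7)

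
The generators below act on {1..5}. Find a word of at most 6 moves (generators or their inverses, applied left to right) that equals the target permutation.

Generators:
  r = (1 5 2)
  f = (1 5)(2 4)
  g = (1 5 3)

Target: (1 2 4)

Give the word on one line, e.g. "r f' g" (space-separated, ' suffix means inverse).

  after f: (1 5)(2 4)
  after r: (1 2 4)
  after f': (1 4 5)
  after f': (1 2 4)

f r f' f'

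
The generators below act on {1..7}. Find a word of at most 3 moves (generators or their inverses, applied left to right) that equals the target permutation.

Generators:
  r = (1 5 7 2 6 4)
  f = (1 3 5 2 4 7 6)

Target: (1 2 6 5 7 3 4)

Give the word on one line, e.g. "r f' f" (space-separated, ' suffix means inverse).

  after f: (1 3 5 2 4 7 6)
  after f: (1 5 4 6 3 2 7)
  after f: (1 2 6 5 7 3 4)

f f f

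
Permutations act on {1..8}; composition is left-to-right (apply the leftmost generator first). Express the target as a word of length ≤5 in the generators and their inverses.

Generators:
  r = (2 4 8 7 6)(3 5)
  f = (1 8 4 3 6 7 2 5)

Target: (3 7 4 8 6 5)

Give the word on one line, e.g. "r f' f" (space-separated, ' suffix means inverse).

  after f: (1 8 4 3 6 7 2 5)
  after r': (1 4 5)(2 3 7 6 8)
  after f: (1 3 2 6 4)(5 8)
  after r': (1 5 4)(2 7 8 3 6)
  after f: (3 7 4 8 6 5)

f r' f r' f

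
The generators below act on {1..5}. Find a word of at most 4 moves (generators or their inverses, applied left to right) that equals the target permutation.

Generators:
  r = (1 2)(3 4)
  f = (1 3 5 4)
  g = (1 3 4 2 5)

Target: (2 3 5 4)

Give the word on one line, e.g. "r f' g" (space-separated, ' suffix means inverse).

  after r': (1 2)(3 4)
  after f': (1 2 4)(3 5)
  after r': (2 3 5 4)

r' f' r'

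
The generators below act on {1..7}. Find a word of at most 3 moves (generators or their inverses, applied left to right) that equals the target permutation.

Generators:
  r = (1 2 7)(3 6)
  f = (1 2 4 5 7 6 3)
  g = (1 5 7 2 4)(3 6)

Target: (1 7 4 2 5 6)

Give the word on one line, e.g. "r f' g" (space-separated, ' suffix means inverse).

g f

  after g: (1 5 7 2 4)(3 6)
  after f: (1 7 4 2 5 6)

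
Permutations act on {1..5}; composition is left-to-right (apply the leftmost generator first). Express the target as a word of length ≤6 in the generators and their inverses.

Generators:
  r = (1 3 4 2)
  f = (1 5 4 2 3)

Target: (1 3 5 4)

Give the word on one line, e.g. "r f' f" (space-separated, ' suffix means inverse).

  after f: (1 5 4 2 3)
  after r': (1 5 3 2)
  after r': (1 5)(3 4)
  after f': (2 4)(3 5)
  after r: (1 3 5 4)

f r' r' f' r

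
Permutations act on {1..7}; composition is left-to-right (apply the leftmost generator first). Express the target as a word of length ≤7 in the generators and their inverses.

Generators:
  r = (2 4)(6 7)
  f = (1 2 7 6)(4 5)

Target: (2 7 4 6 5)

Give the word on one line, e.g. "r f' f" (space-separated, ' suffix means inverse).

  after f': (1 6 7 2)(4 5)
  after f': (1 7)(2 6)
  after r': (1 6 4 2 7)
  after f: (2 6 5 4 7)
  after r': (2 7 4 6 5)

f' f' r' f r'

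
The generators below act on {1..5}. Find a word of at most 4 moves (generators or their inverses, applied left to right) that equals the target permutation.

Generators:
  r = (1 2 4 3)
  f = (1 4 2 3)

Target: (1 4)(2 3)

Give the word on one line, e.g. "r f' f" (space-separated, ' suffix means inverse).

f r r f

  after f: (1 4 2 3)
  after r: (1 3 2)
  after r: (3 4)
  after f: (1 4)(2 3)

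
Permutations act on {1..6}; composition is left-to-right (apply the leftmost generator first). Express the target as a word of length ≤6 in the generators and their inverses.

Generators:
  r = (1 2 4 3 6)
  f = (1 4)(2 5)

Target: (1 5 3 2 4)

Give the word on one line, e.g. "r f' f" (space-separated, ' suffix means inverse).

f r' f' r

  after f: (1 4)(2 5)
  after r': (1 2 5)(3 4 6)
  after f': (1 5 4 6 3)
  after r: (1 5 3 2 4)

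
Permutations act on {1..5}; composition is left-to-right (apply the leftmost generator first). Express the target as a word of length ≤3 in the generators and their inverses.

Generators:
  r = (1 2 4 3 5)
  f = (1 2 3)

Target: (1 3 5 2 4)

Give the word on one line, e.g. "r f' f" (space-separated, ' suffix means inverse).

  after r: (1 2 4 3 5)
  after f: (1 3 5 2 4)

r f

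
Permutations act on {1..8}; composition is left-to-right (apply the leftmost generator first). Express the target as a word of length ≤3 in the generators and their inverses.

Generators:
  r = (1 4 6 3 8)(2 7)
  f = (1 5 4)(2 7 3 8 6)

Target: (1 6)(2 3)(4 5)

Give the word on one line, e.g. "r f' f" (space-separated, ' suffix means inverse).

  after r': (1 8 3 6 4)(2 7)
  after f: (1 6)(2 3)(4 5)

r' f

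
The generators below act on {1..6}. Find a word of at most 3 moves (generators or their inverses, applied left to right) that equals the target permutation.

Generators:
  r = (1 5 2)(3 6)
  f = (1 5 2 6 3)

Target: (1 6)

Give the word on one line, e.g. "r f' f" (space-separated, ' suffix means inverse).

r' f

  after r': (1 2 5)(3 6)
  after f: (1 6)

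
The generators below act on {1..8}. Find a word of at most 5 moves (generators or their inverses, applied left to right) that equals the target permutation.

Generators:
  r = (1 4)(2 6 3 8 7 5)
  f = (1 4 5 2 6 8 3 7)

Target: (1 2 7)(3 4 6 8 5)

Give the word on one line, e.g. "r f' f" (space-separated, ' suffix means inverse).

f f r

  after f: (1 4 5 2 6 8 3 7)
  after f: (1 5 6 3)(2 8 7 4)
  after r: (1 2 7)(3 4 6 8 5)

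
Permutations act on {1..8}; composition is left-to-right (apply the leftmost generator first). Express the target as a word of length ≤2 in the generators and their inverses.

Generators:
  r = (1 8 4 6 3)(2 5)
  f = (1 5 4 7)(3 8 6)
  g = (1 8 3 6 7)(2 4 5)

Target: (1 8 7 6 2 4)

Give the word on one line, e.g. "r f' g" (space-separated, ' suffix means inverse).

  after r': (1 3 6 4 8)(2 5)
  after g': (1 8 7 6 2 4)

r' g'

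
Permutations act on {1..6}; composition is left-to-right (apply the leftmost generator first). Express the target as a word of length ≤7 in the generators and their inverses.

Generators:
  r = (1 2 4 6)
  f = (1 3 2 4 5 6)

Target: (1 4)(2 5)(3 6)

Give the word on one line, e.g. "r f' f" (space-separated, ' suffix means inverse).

f f r' r' r'

  after f: (1 3 2 4 5 6)
  after f: (1 2 5)(3 4 6)
  after r': (2 5 6 3)
  after r': (1 6 3)(2 5 4)
  after r': (1 4)(2 5)(3 6)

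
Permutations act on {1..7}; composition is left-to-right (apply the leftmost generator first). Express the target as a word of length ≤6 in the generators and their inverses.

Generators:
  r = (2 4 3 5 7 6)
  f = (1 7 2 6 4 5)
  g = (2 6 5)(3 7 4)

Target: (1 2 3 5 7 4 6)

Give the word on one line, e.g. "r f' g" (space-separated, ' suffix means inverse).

r g' f r r

  after r: (2 4 3 5 7 6)
  after g': (2 7)(3 6 5)
  after f: (1 7 6)(3 4 5)
  after r: (1 6)(2 4 7)
  after r: (1 2 3 5 7 4 6)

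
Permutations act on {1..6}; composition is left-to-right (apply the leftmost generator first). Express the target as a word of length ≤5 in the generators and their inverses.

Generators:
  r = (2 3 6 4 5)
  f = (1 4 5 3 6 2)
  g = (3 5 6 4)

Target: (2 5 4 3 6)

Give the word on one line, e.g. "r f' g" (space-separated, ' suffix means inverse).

g g g r g

  after g: (3 5 6 4)
  after g: (3 6)(4 5)
  after g: (3 4 6 5)
  after r: (2 3 5 6)
  after g: (2 5 4 3 6)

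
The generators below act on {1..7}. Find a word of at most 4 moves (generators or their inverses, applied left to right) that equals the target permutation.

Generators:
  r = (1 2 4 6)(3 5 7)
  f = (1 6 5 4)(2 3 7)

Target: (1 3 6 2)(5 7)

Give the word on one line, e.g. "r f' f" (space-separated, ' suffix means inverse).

  after f': (1 4 5 6)(2 7 3)
  after r': (1 2 5 4 3)
  after f': (1 7 3 4 2 6)
  after r: (1 3 6 2)(5 7)

f' r' f' r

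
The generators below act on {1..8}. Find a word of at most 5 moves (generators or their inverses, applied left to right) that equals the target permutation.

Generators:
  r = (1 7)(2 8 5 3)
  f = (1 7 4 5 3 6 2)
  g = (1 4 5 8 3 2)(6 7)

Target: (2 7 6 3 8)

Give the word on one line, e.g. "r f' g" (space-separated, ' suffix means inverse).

r r r f g'

  after r: (1 7)(2 8 5 3)
  after r: (2 5)(3 8)
  after r: (1 7)(2 3 5 8)
  after f: (1 4 5 8)(2 6)
  after g': (2 7 6 3 8)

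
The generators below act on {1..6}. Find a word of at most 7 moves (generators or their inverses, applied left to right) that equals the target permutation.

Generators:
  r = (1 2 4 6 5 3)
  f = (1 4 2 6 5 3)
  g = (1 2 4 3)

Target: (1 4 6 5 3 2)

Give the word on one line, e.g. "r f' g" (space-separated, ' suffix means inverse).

r' g' f g' f

  after r': (1 3 5 6 4 2)
  after g': (1 4)(2 3 5 6)
  after f: (1 2)
  after g': (2 3 4)
  after f: (1 4 6 5 3 2)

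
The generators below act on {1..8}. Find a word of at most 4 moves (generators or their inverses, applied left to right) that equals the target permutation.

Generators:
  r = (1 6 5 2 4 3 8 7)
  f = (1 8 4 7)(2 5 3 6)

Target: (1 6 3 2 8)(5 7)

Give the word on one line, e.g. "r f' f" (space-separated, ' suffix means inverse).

  after f': (1 7 4 8)(2 6 3 5)
  after f': (1 4)(2 3)(5 6)(7 8)
  after r': (1 2 4 7 3 5)
  after f': (1 6 3 2 8)(5 7)

f' f' r' f'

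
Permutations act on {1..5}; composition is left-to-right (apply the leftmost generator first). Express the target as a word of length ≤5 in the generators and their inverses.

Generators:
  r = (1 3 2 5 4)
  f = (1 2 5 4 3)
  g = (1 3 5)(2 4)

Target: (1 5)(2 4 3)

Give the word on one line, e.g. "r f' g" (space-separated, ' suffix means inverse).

f f g' f' r'

  after f: (1 2 5 4 3)
  after f: (1 5 3 2 4)
  after g': (1 3 4 5)
  after f': (1 4 2)(3 5)
  after r': (1 5)(2 4 3)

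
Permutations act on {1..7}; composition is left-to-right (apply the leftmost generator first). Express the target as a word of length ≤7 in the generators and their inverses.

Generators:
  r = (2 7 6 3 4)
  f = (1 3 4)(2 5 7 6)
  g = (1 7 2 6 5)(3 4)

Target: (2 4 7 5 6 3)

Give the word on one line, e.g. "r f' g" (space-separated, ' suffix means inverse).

  after f: (1 3 4)(2 5 7 6)
  after f: (1 4 3)(2 7)(5 6)
  after f: (2 6 7 5)
  after r: (2 3 4)(5 7)
  after r: (2 4 7 5 6 3)

f f f r r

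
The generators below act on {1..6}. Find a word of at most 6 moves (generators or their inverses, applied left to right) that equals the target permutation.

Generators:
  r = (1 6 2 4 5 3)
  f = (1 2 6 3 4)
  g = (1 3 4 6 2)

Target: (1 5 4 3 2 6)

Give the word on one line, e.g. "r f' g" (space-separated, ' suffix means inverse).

g' f g' g' r'

  after g': (1 2 6 4 3)
  after f: (1 6)(2 3)
  after g': (1 4 3 6 2)
  after g': (1 3 4)
  after r': (1 5 4 3 2 6)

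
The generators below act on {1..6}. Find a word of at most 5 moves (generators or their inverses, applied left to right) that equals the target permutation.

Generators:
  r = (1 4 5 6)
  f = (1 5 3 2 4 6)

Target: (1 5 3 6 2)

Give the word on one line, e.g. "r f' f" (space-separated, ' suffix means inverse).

r f' f' f'

  after r: (1 4 5 6)
  after f': (1 2 3 5 4)
  after f': (1 3)(2 5)(4 6)
  after f': (1 5 3 6 2)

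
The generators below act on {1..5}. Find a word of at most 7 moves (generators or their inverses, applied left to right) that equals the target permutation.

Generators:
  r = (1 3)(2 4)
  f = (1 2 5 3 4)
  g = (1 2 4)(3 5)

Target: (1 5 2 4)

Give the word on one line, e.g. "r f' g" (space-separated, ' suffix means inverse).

g' r g f' g

  after g': (1 4 2)(3 5)
  after r: (1 2 3 5)
  after g: (1 4)(2 5)
  after f': (1 3 5)
  after g: (1 5 2 4)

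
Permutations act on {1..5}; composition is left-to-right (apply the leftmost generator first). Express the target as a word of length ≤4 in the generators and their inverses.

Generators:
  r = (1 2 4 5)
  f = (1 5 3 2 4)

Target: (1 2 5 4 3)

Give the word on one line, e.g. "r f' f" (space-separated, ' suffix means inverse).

  after f': (1 4 2 3 5)
  after f': (1 2 5 4 3)

f' f'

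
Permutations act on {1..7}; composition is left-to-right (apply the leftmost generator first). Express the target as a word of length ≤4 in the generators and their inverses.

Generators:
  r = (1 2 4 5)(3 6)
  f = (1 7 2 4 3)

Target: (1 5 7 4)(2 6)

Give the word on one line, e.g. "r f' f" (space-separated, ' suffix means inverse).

r f r

  after r: (1 2 4 5)(3 6)
  after f: (1 4 5 7 2 3 6)
  after r: (1 5 7 4)(2 6)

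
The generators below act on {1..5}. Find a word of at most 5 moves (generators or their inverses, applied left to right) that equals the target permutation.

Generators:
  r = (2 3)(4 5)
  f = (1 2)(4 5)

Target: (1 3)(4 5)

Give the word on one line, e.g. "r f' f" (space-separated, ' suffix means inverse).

  after r: (2 3)(4 5)
  after f': (1 2 3)
  after r': (1 3)(4 5)

r f' r'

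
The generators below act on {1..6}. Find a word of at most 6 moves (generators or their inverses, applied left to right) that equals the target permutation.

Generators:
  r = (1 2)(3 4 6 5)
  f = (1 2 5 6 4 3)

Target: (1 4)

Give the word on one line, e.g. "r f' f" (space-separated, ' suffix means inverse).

  after f: (1 2 5 6 4 3)
  after f: (1 5 4)(2 6 3)
  after r: (1 3)(2 5 6 4)
  after f': (1 4)

f f r f'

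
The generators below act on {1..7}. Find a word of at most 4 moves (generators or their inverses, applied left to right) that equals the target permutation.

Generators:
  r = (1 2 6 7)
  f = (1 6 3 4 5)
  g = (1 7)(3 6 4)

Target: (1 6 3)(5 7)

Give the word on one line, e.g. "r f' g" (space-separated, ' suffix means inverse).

f g' f'

  after f: (1 6 3 4 5)
  after g': (1 3 6 4 5 7)
  after f': (1 6 3)(5 7)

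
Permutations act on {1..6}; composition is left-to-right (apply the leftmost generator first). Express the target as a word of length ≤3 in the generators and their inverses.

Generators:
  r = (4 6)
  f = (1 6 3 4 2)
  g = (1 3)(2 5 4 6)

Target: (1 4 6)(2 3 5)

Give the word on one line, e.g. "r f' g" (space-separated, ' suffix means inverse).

  after f: (1 6 3 4 2)
  after g': (1 4 6)(2 3 5)

f g'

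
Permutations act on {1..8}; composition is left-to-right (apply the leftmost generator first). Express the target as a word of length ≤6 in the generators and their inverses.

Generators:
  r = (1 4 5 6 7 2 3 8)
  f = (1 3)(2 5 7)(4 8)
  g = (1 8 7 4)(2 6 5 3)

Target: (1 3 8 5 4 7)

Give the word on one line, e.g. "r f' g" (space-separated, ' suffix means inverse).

  after g: (1 8 7 4)(2 6 5 3)
  after f: (1 4 3 5)(2 6 7 8)
  after r': (2 5 8 7 3 4)
  after f': (1 3 8 5 4 7)

g f r' f'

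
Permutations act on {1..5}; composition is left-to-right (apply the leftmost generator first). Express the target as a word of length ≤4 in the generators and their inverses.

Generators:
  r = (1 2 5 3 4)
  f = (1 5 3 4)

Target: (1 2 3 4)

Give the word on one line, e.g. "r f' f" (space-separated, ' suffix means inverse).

r' f r

  after r': (1 4 3 5 2)
  after f: (2 5)
  after r: (1 2 3 4)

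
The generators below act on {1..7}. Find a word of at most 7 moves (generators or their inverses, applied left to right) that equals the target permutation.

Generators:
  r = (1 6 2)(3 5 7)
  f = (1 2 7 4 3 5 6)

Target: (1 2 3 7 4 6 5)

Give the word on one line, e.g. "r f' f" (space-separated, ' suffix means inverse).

  after f: (1 2 7 4 3 5 6)
  after r': (1 6 2 5)(4 7)
  after f': (1 5 6)(2 3 4)
  after r: (1 7 3 4)(2 5)
  after f': (1 2 3 7 4 6 5)

f r' f' r f'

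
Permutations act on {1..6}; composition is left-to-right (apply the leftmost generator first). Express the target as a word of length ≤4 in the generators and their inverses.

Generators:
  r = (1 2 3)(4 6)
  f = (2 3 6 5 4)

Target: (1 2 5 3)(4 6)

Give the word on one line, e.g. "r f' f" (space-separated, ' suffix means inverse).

  after f': (2 4 5 6 3)
  after r: (1 2 6)(4 5)
  after r: (1 3)(2 4 5 6)
  after f': (1 2 5 3)(4 6)

f' r r f'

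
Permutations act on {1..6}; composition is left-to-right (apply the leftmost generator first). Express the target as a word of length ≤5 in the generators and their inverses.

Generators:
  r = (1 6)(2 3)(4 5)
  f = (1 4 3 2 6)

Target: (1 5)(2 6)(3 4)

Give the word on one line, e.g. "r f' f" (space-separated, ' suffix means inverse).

  after f: (1 4 3 2 6)
  after r': (1 5 4 2)
  after f': (1 5)(2 6)(3 4)

f r' f'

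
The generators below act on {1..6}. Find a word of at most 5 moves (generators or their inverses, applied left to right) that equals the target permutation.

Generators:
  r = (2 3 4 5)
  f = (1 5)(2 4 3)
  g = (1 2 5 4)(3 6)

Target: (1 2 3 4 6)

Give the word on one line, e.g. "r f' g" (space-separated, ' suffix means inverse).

r' g r r f'

  after r': (2 5 4 3)
  after g: (1 2 4 6 3 5)
  after r: (1 3 2 5)(4 6)
  after r: (1 4 6 5)
  after f': (1 2 3 4 6)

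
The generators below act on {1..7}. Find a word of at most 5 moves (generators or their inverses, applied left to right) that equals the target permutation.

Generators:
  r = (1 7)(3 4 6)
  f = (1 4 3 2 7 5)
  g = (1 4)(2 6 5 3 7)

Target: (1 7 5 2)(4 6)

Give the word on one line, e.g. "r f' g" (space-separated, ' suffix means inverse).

r g r' g'

  after r: (1 7)(3 4 6)
  after g: (1 2 6 7 4 5 3)
  after r': (1 2 4 5 6)(3 7)
  after g': (1 7 5 2)(4 6)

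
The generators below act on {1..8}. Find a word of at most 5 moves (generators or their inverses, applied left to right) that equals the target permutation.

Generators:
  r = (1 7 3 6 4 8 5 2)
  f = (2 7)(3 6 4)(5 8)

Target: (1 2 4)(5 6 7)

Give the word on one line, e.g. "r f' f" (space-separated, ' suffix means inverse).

r' r' r' f' r

  after r': (1 2 5 8 4 6 3 7)
  after r': (1 5 4 3)(2 8 6 7)
  after r': (1 8 3 2 4 7 5 6)
  after f': (1 5 3 7 8 4 2 6)
  after r: (1 2 4)(5 6 7)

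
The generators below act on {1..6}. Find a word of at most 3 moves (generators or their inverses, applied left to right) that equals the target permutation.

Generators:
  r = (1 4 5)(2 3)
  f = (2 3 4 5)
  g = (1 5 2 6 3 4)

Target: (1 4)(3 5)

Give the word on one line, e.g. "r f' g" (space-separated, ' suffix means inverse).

r' f'

  after r': (1 5 4)(2 3)
  after f': (1 4)(3 5)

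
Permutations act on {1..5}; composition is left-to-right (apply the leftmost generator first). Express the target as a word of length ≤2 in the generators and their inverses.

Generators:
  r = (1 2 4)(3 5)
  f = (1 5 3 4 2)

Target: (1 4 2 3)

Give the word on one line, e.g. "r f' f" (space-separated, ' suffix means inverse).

r f'

  after r: (1 2 4)(3 5)
  after f': (1 4 2 3)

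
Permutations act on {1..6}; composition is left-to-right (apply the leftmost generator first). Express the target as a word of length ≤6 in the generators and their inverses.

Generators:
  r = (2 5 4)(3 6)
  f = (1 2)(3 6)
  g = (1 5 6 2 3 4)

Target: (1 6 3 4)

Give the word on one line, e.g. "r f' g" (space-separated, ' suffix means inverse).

f' g' f' g' g'

  after f': (1 2)(3 6)
  after g': (1 6 2 4 3 5)
  after f': (1 3 5 2 4 6)
  after g': (1 2 3)(4 5 6)
  after g': (1 6 3 4)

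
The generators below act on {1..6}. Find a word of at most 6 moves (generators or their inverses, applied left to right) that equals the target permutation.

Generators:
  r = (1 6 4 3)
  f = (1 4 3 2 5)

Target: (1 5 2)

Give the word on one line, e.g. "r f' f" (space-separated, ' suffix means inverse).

r' f r' f

  after r': (1 3 4 6)
  after f: (1 2 5)(4 6)
  after r': (1 2 5 3 4)
  after f: (1 5 2)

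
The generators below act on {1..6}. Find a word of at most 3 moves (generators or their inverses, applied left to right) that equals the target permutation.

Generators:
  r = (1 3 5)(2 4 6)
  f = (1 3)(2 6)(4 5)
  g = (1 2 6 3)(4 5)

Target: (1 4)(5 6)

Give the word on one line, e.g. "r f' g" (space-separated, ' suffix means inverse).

r r g'

  after r: (1 3 5)(2 4 6)
  after r: (1 5 3)(2 6 4)
  after g': (1 4)(5 6)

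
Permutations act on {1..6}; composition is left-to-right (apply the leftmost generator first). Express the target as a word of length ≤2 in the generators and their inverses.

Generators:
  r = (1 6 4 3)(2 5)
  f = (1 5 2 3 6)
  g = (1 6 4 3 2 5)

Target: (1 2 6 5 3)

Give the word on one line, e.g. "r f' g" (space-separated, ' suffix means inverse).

  after f: (1 5 2 3 6)
  after f: (1 2 6 5 3)

f f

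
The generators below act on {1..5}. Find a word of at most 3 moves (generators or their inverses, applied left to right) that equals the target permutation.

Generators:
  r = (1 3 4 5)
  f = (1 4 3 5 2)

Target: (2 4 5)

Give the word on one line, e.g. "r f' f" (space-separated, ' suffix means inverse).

f r r

  after f: (1 4 3 5 2)
  after r: (1 5 2 3)
  after r: (2 4 5)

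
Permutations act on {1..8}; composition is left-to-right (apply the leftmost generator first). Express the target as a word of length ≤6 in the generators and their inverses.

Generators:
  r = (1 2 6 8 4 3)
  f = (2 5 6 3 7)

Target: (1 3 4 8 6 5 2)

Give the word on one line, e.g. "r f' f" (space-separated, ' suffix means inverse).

f' r f' r f'

  after f': (2 7 3 6 5)
  after r: (1 2 7)(3 8 4)(5 6)
  after f': (1 7)(2 3 8 4 6)
  after r: (1 7 2)(3 4 8)
  after f': (1 3 4 8 6 5 2)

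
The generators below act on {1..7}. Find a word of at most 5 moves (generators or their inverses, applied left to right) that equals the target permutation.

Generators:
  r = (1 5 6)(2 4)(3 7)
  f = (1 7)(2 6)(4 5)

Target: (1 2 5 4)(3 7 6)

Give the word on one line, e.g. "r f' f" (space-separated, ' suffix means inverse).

r' r' f' r'

  after r': (1 6 5)(2 4)(3 7)
  after r': (1 5 6)
  after f': (1 4 5 2 6 7)
  after r': (1 2 5 4)(3 7 6)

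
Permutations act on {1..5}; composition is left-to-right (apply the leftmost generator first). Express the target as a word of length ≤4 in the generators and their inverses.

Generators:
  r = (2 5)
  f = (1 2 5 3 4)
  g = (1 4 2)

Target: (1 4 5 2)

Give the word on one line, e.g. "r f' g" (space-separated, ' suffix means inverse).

  after g: (1 4 2)
  after r': (1 4 5 2)

g r'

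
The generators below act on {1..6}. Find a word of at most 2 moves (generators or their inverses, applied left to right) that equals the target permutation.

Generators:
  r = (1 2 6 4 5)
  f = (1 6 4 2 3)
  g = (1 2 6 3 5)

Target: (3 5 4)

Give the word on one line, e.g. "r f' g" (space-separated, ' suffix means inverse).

r' g

  after r': (1 5 4 6 2)
  after g: (3 5 4)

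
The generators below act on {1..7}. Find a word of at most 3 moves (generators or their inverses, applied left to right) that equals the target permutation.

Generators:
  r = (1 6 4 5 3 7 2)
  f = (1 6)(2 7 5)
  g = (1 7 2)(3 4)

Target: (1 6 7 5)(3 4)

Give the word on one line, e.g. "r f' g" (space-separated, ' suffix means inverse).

  after f: (1 6)(2 7 5)
  after g: (1 6 7 5)(3 4)

f g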